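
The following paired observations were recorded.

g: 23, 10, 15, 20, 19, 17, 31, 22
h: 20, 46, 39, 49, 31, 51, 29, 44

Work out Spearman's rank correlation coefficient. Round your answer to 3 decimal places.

-0.571

Rank g: 7, 1, 2, 5, 4, 3, 8, 6
Rank h: 1, 6, 4, 7, 3, 8, 2, 5
d = rank(g) − rank(h): 6, -5, -2, -2, 1, -5, 6, 1; Σd² = 132
ρ = 1 − 6Σd² / [n(n²−1)] = 1 − 6×132 / (8×63) = 1 − 792/504 ≈ -0.571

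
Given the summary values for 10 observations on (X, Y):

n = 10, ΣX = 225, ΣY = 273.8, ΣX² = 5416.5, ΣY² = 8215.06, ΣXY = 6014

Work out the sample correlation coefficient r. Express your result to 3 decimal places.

-0.291

r = (nΣXY − ΣXΣY) / √[(nΣX² − (ΣX)²)(nΣY² − (ΣY)²)]
Numerator: 10×6014 − 225×273.8 = -1465
Denominator: √[(54165 − 50625)(82150.6 − 74966.44)] = √[3540 × 7184.16] = 5043.0077
r = -1465 / 5043.0077 ≈ -0.291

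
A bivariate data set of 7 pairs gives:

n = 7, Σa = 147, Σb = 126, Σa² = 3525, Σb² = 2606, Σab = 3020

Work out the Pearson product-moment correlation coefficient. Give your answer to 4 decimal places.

r = (nΣab − ΣaΣb) / √[(nΣa² − (Σa)²)(nΣb² − (Σb)²)]
Numerator: 7×3020 − 147×126 = 2618
Denominator: √[(24675 − 21609)(18242 − 15876)] = √[3066 × 2366] = 2693.3540
r = 2618 / 2693.3540 ≈ 0.9720

0.9720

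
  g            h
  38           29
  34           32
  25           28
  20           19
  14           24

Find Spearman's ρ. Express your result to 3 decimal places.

0.800

Rank g: 5, 4, 3, 2, 1
Rank h: 4, 5, 3, 1, 2
d = rank(g) − rank(h): 1, -1, 0, 1, -1; Σd² = 4
ρ = 1 − 6Σd² / [n(n²−1)] = 1 − 6×4 / (5×24) = 1 − 24/120 ≈ 0.800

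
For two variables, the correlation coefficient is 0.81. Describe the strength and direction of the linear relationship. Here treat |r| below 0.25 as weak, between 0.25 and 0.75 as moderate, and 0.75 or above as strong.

r = 0.81 > 0 so the relationship is positive.
|r| = 0.81, which falls in the strong range.

strong positive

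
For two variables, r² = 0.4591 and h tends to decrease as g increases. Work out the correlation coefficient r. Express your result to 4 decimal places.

-0.6776

|r| = √0.4591 = 0.6776
The association is negative, so r = −0.6776.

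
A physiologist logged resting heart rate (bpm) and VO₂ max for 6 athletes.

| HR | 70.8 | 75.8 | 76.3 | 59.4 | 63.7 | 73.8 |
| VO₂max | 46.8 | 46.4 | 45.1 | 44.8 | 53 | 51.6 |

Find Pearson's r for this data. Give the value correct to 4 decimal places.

n = 6, Σx = 419.8, Σy = 287.7, Σx² = 29612.46, Σy² = 13855.81, Σxy = 20116.99
nΣxy − ΣxΣy = 120701.94 − 120776.46 = -74.52
nΣx² − (Σx)² = 177674.76 − 176232.04 = 1442.72; nΣy² − (Σy)² = 83134.86 − 82771.29 = 363.57
r = -74.52 / √(1442.72 × 363.57) = -74.52 / 724.2442 ≈ -0.1029

-0.1029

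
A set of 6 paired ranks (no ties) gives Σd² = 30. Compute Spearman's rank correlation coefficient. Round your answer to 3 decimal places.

ρ = 1 − 6Σd² / [n(n²−1)] = 1 − 6×30 / (6×35)
  = 1 − 180/210 = 1 − 0.8571 ≈ 0.143

0.143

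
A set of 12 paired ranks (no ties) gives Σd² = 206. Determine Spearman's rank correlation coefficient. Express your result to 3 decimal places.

ρ = 1 − 6Σd² / [n(n²−1)] = 1 − 6×206 / (12×143)
  = 1 − 1236/1716 = 1 − 0.7203 ≈ 0.280

0.280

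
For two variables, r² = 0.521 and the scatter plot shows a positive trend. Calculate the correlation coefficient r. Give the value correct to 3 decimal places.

0.722

|r| = √0.521 = 0.722
The association is positive, so r = 0.722.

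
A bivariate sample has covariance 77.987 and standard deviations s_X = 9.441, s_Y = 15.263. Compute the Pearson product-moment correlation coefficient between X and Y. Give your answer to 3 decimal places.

r = Cov(X,Y) / (s_X · s_Y) = 77.987 / (9.441 × 15.263)
  = 77.987 / 144.0980 ≈ 0.541

0.541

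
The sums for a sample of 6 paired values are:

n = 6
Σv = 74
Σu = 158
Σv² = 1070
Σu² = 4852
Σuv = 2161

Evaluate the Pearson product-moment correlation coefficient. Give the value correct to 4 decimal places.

r = (nΣuv − ΣuΣv) / √[(nΣu² − (Σu)²)(nΣv² − (Σv)²)]
Numerator: 6×2161 − 158×74 = 1274
Denominator: √[(29112 − 24964)(6420 − 5476)] = √[4148 × 944] = 1978.8158
r = 1274 / 1978.8158 ≈ 0.6438

0.6438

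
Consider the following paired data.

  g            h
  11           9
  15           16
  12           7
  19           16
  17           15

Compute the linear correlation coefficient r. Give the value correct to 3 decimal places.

0.866

n = 5, Σg = 74, Σh = 63, Σg² = 1140, Σh² = 867, Σgh = 982
nΣgh − ΣgΣh = 4910 − 4662 = 248
nΣg² − (Σg)² = 5700 − 5476 = 224; nΣh² − (Σh)² = 4335 − 3969 = 366
r = 248 / √(224 × 366) = 248 / 286.3285 ≈ 0.866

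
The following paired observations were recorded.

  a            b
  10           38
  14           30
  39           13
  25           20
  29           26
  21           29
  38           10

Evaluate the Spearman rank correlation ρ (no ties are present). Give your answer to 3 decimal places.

Rank a: 1, 2, 7, 4, 5, 3, 6
Rank b: 7, 6, 2, 3, 4, 5, 1
d = rank(a) − rank(b): -6, -4, 5, 1, 1, -2, 5; Σd² = 108
ρ = 1 − 6Σd² / [n(n²−1)] = 1 − 6×108 / (7×48) = 1 − 648/336 ≈ -0.929

-0.929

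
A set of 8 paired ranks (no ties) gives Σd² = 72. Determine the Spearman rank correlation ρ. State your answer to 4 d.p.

ρ = 1 − 6Σd² / [n(n²−1)] = 1 − 6×72 / (8×63)
  = 1 − 432/504 = 1 − 0.85714 ≈ 0.1429

0.1429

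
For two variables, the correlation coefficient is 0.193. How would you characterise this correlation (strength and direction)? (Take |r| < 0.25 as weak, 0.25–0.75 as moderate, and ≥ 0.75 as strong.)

r = 0.193 > 0 so the relationship is positive.
|r| = 0.193, which falls in the weak range.

weak positive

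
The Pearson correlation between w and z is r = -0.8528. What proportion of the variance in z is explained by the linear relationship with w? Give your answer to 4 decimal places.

0.7273

r² = (-0.8528)² = 0.7273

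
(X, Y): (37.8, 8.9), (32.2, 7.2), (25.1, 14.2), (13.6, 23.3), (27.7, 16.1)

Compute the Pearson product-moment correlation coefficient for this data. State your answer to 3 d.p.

n = 5, ΣX = 136.4, ΣY = 69.7, ΣX² = 4047.94, ΣY² = 1134.79, ΣXY = 1687.53
nΣXY − ΣXΣY = 8437.65 − 9507.08 = -1069.43
nΣX² − (ΣX)² = 20239.7 − 18604.96 = 1634.74; nΣY² − (ΣY)² = 5673.95 − 4858.09 = 815.86
r = -1069.43 / √(1634.74 × 815.86) = -1069.43 / 1154.8675 ≈ -0.926

-0.926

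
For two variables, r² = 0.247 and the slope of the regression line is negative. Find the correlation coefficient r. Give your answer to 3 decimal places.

-0.497

|r| = √0.247 = 0.497
The association is negative, so r = −0.497.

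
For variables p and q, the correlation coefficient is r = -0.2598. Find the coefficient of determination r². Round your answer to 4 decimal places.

0.0675

r² = (-0.2598)² = 0.0675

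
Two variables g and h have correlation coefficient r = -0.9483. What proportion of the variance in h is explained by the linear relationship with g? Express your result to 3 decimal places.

r² = (-0.9483)² = 0.899

0.899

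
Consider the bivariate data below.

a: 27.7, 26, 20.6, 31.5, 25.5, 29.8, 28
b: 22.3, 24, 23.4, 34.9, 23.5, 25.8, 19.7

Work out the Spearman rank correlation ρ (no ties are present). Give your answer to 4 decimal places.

Rank a: 4, 3, 1, 7, 2, 6, 5
Rank b: 2, 5, 3, 7, 4, 6, 1
d = rank(a) − rank(b): 2, -2, -2, 0, -2, 0, 4; Σd² = 32
ρ = 1 − 6Σd² / [n(n²−1)] = 1 − 6×32 / (7×48) = 1 − 192/336 ≈ 0.4286

0.4286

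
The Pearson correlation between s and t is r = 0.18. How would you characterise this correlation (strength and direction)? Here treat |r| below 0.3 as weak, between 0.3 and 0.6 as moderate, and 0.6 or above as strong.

r = 0.18 > 0 so the relationship is positive.
|r| = 0.18, which falls in the weak range.

weak positive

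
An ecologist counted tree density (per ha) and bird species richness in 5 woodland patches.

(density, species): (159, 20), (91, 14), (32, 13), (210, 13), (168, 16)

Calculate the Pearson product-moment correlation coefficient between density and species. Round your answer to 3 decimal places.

0.308

n = 5, Σx = 660, Σy = 76, Σx² = 106910, Σy² = 1190, Σxy = 10288
nΣxy − ΣxΣy = 51440 − 50160 = 1280
nΣx² − (Σx)² = 534550 − 435600 = 98950; nΣy² − (Σy)² = 5950 − 5776 = 174
r = 1280 / √(98950 × 174) = 1280 / 4149.3734 ≈ 0.308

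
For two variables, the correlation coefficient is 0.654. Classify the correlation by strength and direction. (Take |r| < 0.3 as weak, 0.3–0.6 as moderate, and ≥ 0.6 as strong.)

r = 0.654 > 0 so the relationship is positive.
|r| = 0.654, which falls in the strong range.

strong positive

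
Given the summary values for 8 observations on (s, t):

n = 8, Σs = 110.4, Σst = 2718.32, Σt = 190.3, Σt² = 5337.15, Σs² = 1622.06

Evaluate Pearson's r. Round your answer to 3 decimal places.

r = (nΣst − ΣsΣt) / √[(nΣs² − (Σs)²)(nΣt² − (Σt)²)]
Numerator: 8×2718.32 − 110.4×190.3 = 737.44
Denominator: √[(12976.48 − 12188.16)(42697.2 − 36214.09)] = √[788.32 × 6483.11] = 2260.7002
r = 737.44 / 2260.7002 ≈ 0.326

0.326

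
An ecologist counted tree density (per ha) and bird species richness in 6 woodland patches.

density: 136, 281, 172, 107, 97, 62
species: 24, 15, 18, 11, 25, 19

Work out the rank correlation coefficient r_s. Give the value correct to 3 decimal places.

Rank density: 4, 6, 5, 3, 2, 1
Rank species: 5, 2, 3, 1, 6, 4
d = rank(density) − rank(species): -1, 4, 2, 2, -4, -3; Σd² = 50
ρ = 1 − 6Σd² / [n(n²−1)] = 1 − 6×50 / (6×35) = 1 − 300/210 ≈ -0.429

-0.429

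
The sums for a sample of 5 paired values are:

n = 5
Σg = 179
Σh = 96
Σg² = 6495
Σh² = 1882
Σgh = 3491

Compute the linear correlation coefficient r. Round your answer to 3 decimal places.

0.934

r = (nΣgh − ΣgΣh) / √[(nΣg² − (Σg)²)(nΣh² − (Σh)²)]
Numerator: 5×3491 − 179×96 = 271
Denominator: √[(32475 − 32041)(9410 − 9216)] = √[434 × 194] = 290.1655
r = 271 / 290.1655 ≈ 0.934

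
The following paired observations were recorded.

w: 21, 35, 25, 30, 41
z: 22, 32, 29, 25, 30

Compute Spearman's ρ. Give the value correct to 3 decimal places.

0.800

Rank w: 1, 4, 2, 3, 5
Rank z: 1, 5, 3, 2, 4
d = rank(w) − rank(z): 0, -1, -1, 1, 1; Σd² = 4
ρ = 1 − 6Σd² / [n(n²−1)] = 1 − 6×4 / (5×24) = 1 − 24/120 ≈ 0.800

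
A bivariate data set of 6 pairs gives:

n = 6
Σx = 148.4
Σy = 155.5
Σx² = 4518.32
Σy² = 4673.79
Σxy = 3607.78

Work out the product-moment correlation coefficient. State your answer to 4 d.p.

r = (nΣxy − ΣxΣy) / √[(nΣx² − (Σx)²)(nΣy² − (Σy)²)]
Numerator: 6×3607.78 − 148.4×155.5 = -1429.52
Denominator: √[(27109.92 − 22022.56)(28042.74 − 24180.25)] = √[5087.36 × 3862.49] = 4432.8182
r = -1429.52 / 4432.8182 ≈ -0.3225

-0.3225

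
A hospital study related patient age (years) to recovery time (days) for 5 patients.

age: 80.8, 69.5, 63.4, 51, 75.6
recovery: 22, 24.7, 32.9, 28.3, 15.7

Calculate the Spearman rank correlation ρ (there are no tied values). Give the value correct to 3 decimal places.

Rank age: 5, 3, 2, 1, 4
Rank recovery: 2, 3, 5, 4, 1
d = rank(age) − rank(recovery): 3, 0, -3, -3, 3; Σd² = 36
ρ = 1 − 6Σd² / [n(n²−1)] = 1 − 6×36 / (5×24) = 1 − 216/120 ≈ -0.800

-0.800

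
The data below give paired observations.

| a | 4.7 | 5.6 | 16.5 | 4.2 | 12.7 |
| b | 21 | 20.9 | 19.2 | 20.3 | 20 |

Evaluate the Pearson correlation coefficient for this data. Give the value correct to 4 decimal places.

n = 5, Σa = 43.7, Σb = 101.4, Σa² = 504.63, Σb² = 2058.54, Σab = 871.8
nΣab − ΣaΣb = 4359 − 4431.18 = -72.18
nΣa² − (Σa)² = 2523.15 − 1909.69 = 613.46; nΣb² − (Σb)² = 10292.7 − 10281.96 = 10.74
r = -72.18 / √(613.46 × 10.74) = -72.18 / 81.1699 ≈ -0.8892

-0.8892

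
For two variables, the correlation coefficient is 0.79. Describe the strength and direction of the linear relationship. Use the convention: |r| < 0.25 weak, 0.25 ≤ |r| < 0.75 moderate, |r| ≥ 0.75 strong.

strong positive

r = 0.79 > 0 so the relationship is positive.
|r| = 0.79, which falls in the strong range.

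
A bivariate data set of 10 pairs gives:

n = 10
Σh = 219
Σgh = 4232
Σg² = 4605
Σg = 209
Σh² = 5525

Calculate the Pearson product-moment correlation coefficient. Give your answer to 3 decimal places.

r = (nΣgh − ΣgΣh) / √[(nΣg² − (Σg)²)(nΣh² − (Σh)²)]
Numerator: 10×4232 − 209×219 = -3451
Denominator: √[(46050 − 43681)(55250 − 47961)] = √[2369 × 7289] = 4155.4351
r = -3451 / 4155.4351 ≈ -0.830

-0.830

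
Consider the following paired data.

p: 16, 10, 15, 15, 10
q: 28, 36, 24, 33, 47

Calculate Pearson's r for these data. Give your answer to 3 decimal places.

-0.816

n = 5, Σp = 66, Σq = 168, Σp² = 906, Σq² = 5954, Σpq = 2133
nΣpq − ΣpΣq = 10665 − 11088 = -423
nΣp² − (Σp)² = 4530 − 4356 = 174; nΣq² − (Σq)² = 29770 − 28224 = 1546
r = -423 / √(174 × 1546) = -423 / 518.6560 ≈ -0.816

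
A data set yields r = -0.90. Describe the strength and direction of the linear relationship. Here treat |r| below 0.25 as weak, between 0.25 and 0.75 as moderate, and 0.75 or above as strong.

r = -0.90 < 0 so the relationship is negative.
|r| = 0.90, which falls in the strong range.

strong negative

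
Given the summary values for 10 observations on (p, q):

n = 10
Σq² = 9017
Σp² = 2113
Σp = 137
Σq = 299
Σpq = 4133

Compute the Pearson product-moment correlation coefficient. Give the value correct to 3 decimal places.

0.272

r = (nΣpq − ΣpΣq) / √[(nΣp² − (Σp)²)(nΣq² − (Σq)²)]
Numerator: 10×4133 − 137×299 = 367
Denominator: √[(21130 − 18769)(90170 − 89401)] = √[2361 × 769] = 1347.4454
r = 367 / 1347.4454 ≈ 0.272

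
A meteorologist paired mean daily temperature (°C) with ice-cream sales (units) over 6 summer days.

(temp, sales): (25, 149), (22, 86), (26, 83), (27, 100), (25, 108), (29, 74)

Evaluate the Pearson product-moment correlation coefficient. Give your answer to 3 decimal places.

n = 6, Σx = 154, Σy = 600, Σx² = 3980, Σy² = 63626, Σxy = 15321
nΣxy − ΣxΣy = 91926 − 92400 = -474
nΣx² − (Σx)² = 23880 − 23716 = 164; nΣy² − (Σy)² = 381756 − 360000 = 21756
r = -474 / √(164 × 21756) = -474 / 1888.9108 ≈ -0.251

-0.251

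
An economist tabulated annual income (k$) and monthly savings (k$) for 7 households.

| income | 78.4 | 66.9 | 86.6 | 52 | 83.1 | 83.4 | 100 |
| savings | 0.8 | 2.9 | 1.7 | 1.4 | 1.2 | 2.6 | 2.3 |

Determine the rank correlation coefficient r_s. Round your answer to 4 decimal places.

0.1786

Rank income: 3, 2, 6, 1, 4, 5, 7
Rank savings: 1, 7, 4, 3, 2, 6, 5
d = rank(income) − rank(savings): 2, -5, 2, -2, 2, -1, 2; Σd² = 46
ρ = 1 − 6Σd² / [n(n²−1)] = 1 − 6×46 / (7×48) = 1 − 276/336 ≈ 0.1786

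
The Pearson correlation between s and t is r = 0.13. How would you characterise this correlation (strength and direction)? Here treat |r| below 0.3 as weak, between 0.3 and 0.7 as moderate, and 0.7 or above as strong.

weak positive

r = 0.13 > 0 so the relationship is positive.
|r| = 0.13, which falls in the weak range.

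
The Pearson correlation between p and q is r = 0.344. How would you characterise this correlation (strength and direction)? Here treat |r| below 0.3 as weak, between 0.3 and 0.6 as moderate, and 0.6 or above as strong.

r = 0.344 > 0 so the relationship is positive.
|r| = 0.344, which falls in the moderate range.

moderate positive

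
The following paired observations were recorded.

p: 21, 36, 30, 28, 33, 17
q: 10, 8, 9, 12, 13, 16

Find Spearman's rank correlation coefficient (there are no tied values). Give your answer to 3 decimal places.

Rank p: 2, 6, 4, 3, 5, 1
Rank q: 3, 1, 2, 4, 5, 6
d = rank(p) − rank(q): -1, 5, 2, -1, 0, -5; Σd² = 56
ρ = 1 − 6Σd² / [n(n²−1)] = 1 − 6×56 / (6×35) = 1 − 336/210 ≈ -0.600

-0.600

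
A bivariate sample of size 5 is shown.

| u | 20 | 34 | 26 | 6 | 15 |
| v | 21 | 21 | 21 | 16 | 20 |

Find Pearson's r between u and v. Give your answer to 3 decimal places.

n = 5, Σu = 101, Σv = 99, Σu² = 2493, Σv² = 1979, Σuv = 2076
nΣuv − ΣuΣv = 10380 − 9999 = 381
nΣu² − (Σu)² = 12465 − 10201 = 2264; nΣv² − (Σv)² = 9895 − 9801 = 94
r = 381 / √(2264 × 94) = 381 / 461.3198 ≈ 0.826

0.826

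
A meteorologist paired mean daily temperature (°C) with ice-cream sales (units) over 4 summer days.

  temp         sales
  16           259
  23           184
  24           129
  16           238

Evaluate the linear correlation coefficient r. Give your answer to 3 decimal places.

n = 4, Σx = 79, Σy = 810, Σx² = 1617, Σy² = 174222, Σxy = 15280
nΣxy − ΣxΣy = 61120 − 63990 = -2870
nΣx² − (Σx)² = 6468 − 6241 = 227; nΣy² − (Σy)² = 696888 − 656100 = 40788
r = -2870 / √(227 × 40788) = -2870 / 3042.8401 ≈ -0.943

-0.943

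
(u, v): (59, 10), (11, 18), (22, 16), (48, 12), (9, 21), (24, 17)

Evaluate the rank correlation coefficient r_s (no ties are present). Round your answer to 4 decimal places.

-0.9429

Rank u: 6, 2, 3, 5, 1, 4
Rank v: 1, 5, 3, 2, 6, 4
d = rank(u) − rank(v): 5, -3, 0, 3, -5, 0; Σd² = 68
ρ = 1 − 6Σd² / [n(n²−1)] = 1 − 6×68 / (6×35) = 1 − 408/210 ≈ -0.9429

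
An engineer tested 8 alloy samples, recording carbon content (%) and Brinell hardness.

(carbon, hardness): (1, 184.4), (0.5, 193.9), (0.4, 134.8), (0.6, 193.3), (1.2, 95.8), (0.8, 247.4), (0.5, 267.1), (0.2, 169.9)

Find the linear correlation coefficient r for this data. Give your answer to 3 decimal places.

-0.271

n = 8, Σx = 5.2, Σy = 1486.6, Σx² = 4.14, Σy² = 297729.32, Σxy = 931.66
nΣxy − ΣxΣy = 7453.28 − 7730.32 = -277.04
nΣx² − (Σx)² = 33.12 − 27.04 = 6.08; nΣy² − (Σy)² = 2381834.56 − 2209979.56 = 171855
r = -277.04 / √(6.08 × 171855) = -277.04 / 1022.1929 ≈ -0.271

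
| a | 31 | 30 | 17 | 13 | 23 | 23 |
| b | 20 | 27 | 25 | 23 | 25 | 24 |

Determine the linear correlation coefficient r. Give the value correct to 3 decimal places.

-0.084

n = 6, Σa = 137, Σb = 144, Σa² = 3377, Σb² = 3484, Σab = 3281
nΣab − ΣaΣb = 19686 − 19728 = -42
nΣa² − (Σa)² = 20262 − 18769 = 1493; nΣb² − (Σb)² = 20904 − 20736 = 168
r = -42 / √(1493 × 168) = -42 / 500.8233 ≈ -0.084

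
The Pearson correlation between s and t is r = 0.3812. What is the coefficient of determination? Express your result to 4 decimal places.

0.1453

r² = (0.3812)² = 0.1453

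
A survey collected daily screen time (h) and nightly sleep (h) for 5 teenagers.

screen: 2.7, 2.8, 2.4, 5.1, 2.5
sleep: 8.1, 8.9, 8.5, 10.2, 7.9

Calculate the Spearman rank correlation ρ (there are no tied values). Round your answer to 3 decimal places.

0.700

Rank screen: 3, 4, 1, 5, 2
Rank sleep: 2, 4, 3, 5, 1
d = rank(screen) − rank(sleep): 1, 0, -2, 0, 1; Σd² = 6
ρ = 1 − 6Σd² / [n(n²−1)] = 1 − 6×6 / (5×24) = 1 − 36/120 ≈ 0.700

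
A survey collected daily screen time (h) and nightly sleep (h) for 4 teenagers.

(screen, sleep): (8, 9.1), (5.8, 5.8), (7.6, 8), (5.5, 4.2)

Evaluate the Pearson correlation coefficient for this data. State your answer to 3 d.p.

0.976

n = 4, Σx = 26.9, Σy = 27.1, Σx² = 185.65, Σy² = 198.09, Σxy = 190.34
nΣxy − ΣxΣy = 761.36 − 728.99 = 32.37
nΣx² − (Σx)² = 742.6 − 723.61 = 18.99; nΣy² − (Σy)² = 792.36 − 734.41 = 57.95
r = 32.37 / √(18.99 × 57.95) = 32.37 / 33.1733 ≈ 0.976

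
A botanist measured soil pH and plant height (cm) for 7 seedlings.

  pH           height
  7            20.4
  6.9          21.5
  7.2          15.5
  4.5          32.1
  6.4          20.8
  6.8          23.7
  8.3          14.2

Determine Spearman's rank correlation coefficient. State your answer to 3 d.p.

-0.893

Rank pH: 5, 4, 6, 1, 2, 3, 7
Rank height: 3, 5, 2, 7, 4, 6, 1
d = rank(pH) − rank(height): 2, -1, 4, -6, -2, -3, 6; Σd² = 106
ρ = 1 − 6Σd² / [n(n²−1)] = 1 − 6×106 / (7×48) = 1 − 636/336 ≈ -0.893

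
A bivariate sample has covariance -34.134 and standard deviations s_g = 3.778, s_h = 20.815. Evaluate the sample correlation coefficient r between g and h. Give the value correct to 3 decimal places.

r = Cov(g,h) / (s_g · s_h) = -34.134 / (3.778 × 20.815)
  = -34.134 / 78.6391 ≈ -0.434

-0.434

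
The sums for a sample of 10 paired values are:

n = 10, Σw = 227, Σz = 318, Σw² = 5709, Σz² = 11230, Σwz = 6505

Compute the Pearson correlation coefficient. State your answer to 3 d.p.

r = (nΣwz − ΣwΣz) / √[(nΣw² − (Σw)²)(nΣz² − (Σz)²)]
Numerator: 10×6505 − 227×318 = -7136
Denominator: √[(57090 − 51529)(112300 − 101124)] = √[5561 × 11176] = 7883.5104
r = -7136 / 7883.5104 ≈ -0.905

-0.905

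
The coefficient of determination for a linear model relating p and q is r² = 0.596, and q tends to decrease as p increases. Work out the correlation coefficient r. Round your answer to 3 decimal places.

|r| = √0.596 = 0.772
The association is negative, so r = −0.772.

-0.772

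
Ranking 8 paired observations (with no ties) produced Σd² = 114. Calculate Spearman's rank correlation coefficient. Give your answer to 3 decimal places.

ρ = 1 − 6Σd² / [n(n²−1)] = 1 − 6×114 / (8×63)
  = 1 − 684/504 = 1 − 1.3571 ≈ -0.357

-0.357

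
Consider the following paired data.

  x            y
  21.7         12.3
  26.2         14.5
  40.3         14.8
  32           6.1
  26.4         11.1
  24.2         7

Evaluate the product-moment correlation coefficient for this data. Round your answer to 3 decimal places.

0.224

n = 6, Σx = 170.8, Σy = 65.8, Σx² = 5088.02, Σy² = 790, Σxy = 1900.89
nΣxy − ΣxΣy = 11405.34 − 11238.64 = 166.7
nΣx² − (Σx)² = 30528.12 − 29172.64 = 1355.48; nΣy² − (Σy)² = 4740 − 4329.64 = 410.36
r = 166.7 / √(1355.48 × 410.36) = 166.7 / 745.8115 ≈ 0.224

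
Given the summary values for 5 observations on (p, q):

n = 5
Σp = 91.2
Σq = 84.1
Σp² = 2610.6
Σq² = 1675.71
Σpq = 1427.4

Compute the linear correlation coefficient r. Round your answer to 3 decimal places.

r = (nΣpq − ΣpΣq) / √[(nΣp² − (Σp)²)(nΣq² − (Σq)²)]
Numerator: 5×1427.4 − 91.2×84.1 = -532.92
Denominator: √[(13053 − 8317.44)(8378.55 − 7072.81)] = √[4735.56 × 1305.74] = 2486.6464
r = -532.92 / 2486.6464 ≈ -0.214

-0.214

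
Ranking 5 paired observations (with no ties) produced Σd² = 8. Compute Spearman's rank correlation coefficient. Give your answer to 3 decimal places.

0.600

ρ = 1 − 6Σd² / [n(n²−1)] = 1 − 6×8 / (5×24)
  = 1 − 48/120 = 1 − 0.4000 ≈ 0.600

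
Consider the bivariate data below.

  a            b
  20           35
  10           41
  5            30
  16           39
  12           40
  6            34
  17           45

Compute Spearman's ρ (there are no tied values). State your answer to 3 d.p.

Rank a: 7, 3, 1, 5, 4, 2, 6
Rank b: 3, 6, 1, 4, 5, 2, 7
d = rank(a) − rank(b): 4, -3, 0, 1, -1, 0, -1; Σd² = 28
ρ = 1 − 6Σd² / [n(n²−1)] = 1 − 6×28 / (7×48) = 1 − 168/336 ≈ 0.500

0.500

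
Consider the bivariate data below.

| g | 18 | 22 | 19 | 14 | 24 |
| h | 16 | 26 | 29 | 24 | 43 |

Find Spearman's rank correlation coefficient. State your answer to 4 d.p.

0.8000

Rank g: 2, 4, 3, 1, 5
Rank h: 1, 3, 4, 2, 5
d = rank(g) − rank(h): 1, 1, -1, -1, 0; Σd² = 4
ρ = 1 − 6Σd² / [n(n²−1)] = 1 − 6×4 / (5×24) = 1 − 24/120 ≈ 0.8000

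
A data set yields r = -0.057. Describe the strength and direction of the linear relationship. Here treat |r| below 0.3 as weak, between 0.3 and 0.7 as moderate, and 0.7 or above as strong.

r = -0.057 < 0 so the relationship is negative.
|r| = 0.057, which falls in the weak range.

weak negative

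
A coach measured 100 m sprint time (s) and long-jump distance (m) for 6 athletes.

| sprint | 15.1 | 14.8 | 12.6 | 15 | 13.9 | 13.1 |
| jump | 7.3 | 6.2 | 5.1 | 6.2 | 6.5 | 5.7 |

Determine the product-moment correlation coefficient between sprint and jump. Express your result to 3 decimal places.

n = 6, Σx = 84.5, Σy = 37, Σx² = 1195.63, Σy² = 230.92, Σxy = 524.27
nΣxy − ΣxΣy = 3145.62 − 3126.5 = 19.12
nΣx² − (Σx)² = 7173.78 − 7140.25 = 33.53; nΣy² − (Σy)² = 1385.52 − 1369 = 16.52
r = 19.12 / √(33.53 × 16.52) = 19.12 / 23.5354 ≈ 0.812

0.812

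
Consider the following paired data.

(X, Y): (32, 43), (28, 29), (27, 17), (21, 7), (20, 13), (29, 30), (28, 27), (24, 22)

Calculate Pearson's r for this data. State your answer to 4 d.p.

n = 8, ΣX = 209, ΣY = 188, ΣX² = 5579, ΣY² = 5310, ΣXY = 5208
nΣXY − ΣXΣY = 41664 − 39292 = 2372
nΣX² − (ΣX)² = 44632 − 43681 = 951; nΣY² − (ΣY)² = 42480 − 35344 = 7136
r = 2372 / √(951 × 7136) = 2372 / 2605.0597 ≈ 0.9105

0.9105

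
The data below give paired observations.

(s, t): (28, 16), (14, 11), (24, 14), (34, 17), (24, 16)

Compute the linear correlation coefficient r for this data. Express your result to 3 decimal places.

0.930

n = 5, Σs = 124, Σt = 74, Σs² = 3288, Σt² = 1118, Σst = 1900
nΣst − ΣsΣt = 9500 − 9176 = 324
nΣs² − (Σs)² = 16440 − 15376 = 1064; nΣt² − (Σt)² = 5590 − 5476 = 114
r = 324 / √(1064 × 114) = 324 / 348.2758 ≈ 0.930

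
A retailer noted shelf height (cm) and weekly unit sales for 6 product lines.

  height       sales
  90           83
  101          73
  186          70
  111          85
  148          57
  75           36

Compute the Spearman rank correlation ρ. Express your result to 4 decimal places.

Rank height: 2, 3, 6, 4, 5, 1
Rank sales: 5, 4, 3, 6, 2, 1
d = rank(height) − rank(sales): -3, -1, 3, -2, 3, 0; Σd² = 32
ρ = 1 − 6Σd² / [n(n²−1)] = 1 − 6×32 / (6×35) = 1 − 192/210 ≈ 0.0857

0.0857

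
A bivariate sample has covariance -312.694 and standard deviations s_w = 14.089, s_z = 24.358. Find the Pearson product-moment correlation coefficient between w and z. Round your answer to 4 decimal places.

-0.9112

r = Cov(w,z) / (s_w · s_z) = -312.694 / (14.089 × 24.358)
  = -312.694 / 343.1799 ≈ -0.9112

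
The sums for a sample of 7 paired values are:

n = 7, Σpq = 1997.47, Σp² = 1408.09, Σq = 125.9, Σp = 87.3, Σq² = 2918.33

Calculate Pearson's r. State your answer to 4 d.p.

0.9351

r = (nΣpq − ΣpΣq) / √[(nΣp² − (Σp)²)(nΣq² − (Σq)²)]
Numerator: 7×1997.47 − 87.3×125.9 = 2991.22
Denominator: √[(9856.63 − 7621.29)(20428.31 − 15850.81)] = √[2235.34 × 4577.5] = 3198.7918
r = 2991.22 / 3198.7918 ≈ 0.9351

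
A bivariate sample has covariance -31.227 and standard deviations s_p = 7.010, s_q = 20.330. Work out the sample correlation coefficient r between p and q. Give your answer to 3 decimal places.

-0.219

r = Cov(p,q) / (s_p · s_q) = -31.227 / (7.010 × 20.330)
  = -31.227 / 142.5133 ≈ -0.219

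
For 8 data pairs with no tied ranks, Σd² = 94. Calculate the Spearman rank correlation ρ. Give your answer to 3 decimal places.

ρ = 1 − 6Σd² / [n(n²−1)] = 1 − 6×94 / (8×63)
  = 1 − 564/504 = 1 − 1.1190 ≈ -0.119

-0.119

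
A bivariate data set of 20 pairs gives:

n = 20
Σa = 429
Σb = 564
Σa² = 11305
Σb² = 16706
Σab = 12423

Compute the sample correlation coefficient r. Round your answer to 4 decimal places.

r = (nΣab − ΣaΣb) / √[(nΣa² − (Σa)²)(nΣb² − (Σb)²)]
Numerator: 20×12423 − 429×564 = 6504
Denominator: √[(226100 − 184041)(334120 − 318096)] = √[42059 × 16024] = 25960.6128
r = 6504 / 25960.6128 ≈ 0.2505

0.2505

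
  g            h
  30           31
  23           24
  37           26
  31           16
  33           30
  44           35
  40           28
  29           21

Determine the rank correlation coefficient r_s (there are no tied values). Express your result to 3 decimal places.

0.548

Rank g: 3, 1, 6, 4, 5, 8, 7, 2
Rank h: 7, 3, 4, 1, 6, 8, 5, 2
d = rank(g) − rank(h): -4, -2, 2, 3, -1, 0, 2, 0; Σd² = 38
ρ = 1 − 6Σd² / [n(n²−1)] = 1 − 6×38 / (8×63) = 1 − 228/504 ≈ 0.548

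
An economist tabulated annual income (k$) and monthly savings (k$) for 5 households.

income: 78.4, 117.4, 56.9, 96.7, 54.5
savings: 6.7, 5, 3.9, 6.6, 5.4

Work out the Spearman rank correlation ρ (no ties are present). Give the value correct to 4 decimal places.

Rank income: 3, 5, 2, 4, 1
Rank savings: 5, 2, 1, 4, 3
d = rank(income) − rank(savings): -2, 3, 1, 0, -2; Σd² = 18
ρ = 1 − 6Σd² / [n(n²−1)] = 1 − 6×18 / (5×24) = 1 − 108/120 ≈ 0.1000

0.1000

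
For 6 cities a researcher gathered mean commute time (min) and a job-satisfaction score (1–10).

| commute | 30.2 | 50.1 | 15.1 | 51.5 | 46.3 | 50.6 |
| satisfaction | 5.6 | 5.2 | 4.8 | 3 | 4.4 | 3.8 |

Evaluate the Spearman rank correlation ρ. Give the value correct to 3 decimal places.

Rank commute: 2, 4, 1, 6, 3, 5
Rank satisfaction: 6, 5, 4, 1, 3, 2
d = rank(commute) − rank(satisfaction): -4, -1, -3, 5, 0, 3; Σd² = 60
ρ = 1 − 6Σd² / [n(n²−1)] = 1 − 6×60 / (6×35) = 1 − 360/210 ≈ -0.714

-0.714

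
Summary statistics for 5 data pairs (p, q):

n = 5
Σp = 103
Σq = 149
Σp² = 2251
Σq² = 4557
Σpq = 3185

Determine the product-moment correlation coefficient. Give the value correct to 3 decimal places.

0.941

r = (nΣpq − ΣpΣq) / √[(nΣp² − (Σp)²)(nΣq² − (Σq)²)]
Numerator: 5×3185 − 103×149 = 578
Denominator: √[(11255 − 10609)(22785 − 22201)] = √[646 × 584] = 614.2182
r = 578 / 614.2182 ≈ 0.941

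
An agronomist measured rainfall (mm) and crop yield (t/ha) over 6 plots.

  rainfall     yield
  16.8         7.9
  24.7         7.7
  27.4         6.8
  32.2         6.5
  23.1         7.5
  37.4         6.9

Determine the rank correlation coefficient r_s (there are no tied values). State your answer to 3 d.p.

-0.771

Rank rainfall: 1, 3, 4, 5, 2, 6
Rank yield: 6, 5, 2, 1, 4, 3
d = rank(rainfall) − rank(yield): -5, -2, 2, 4, -2, 3; Σd² = 62
ρ = 1 − 6Σd² / [n(n²−1)] = 1 − 6×62 / (6×35) = 1 − 372/210 ≈ -0.771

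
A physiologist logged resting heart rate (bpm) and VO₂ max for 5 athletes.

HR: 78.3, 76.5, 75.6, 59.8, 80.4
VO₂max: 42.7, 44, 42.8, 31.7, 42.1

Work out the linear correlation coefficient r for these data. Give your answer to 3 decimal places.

n = 5, Σx = 370.6, Σy = 203.3, Σx² = 27738.7, Σy² = 8368.43, Σxy = 15225.59
nΣxy − ΣxΣy = 76127.95 − 75342.98 = 784.97
nΣx² − (Σx)² = 138693.5 − 137344.36 = 1349.14; nΣy² − (Σy)² = 41842.15 − 41330.89 = 511.26
r = 784.97 / √(1349.14 × 511.26) = 784.97 / 830.5187 ≈ 0.945

0.945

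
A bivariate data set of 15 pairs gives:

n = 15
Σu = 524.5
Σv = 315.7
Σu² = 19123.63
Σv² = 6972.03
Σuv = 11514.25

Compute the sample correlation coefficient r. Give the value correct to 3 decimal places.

r = (nΣuv − ΣuΣv) / √[(nΣu² − (Σu)²)(nΣv² − (Σv)²)]
Numerator: 15×11514.25 − 524.5×315.7 = 7129.1
Denominator: √[(286854.45 − 275100.25)(104580.45 − 99666.49)] = √[11754.2 × 4913.96] = 7599.9782
r = 7129.1 / 7599.9782 ≈ 0.938

0.938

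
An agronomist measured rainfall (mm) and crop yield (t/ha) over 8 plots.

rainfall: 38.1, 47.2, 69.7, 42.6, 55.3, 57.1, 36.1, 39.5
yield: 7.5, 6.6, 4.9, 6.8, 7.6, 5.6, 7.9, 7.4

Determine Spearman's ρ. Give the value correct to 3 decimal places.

-0.762

Rank rainfall: 2, 5, 8, 4, 6, 7, 1, 3
Rank yield: 6, 3, 1, 4, 7, 2, 8, 5
d = rank(rainfall) − rank(yield): -4, 2, 7, 0, -1, 5, -7, -2; Σd² = 148
ρ = 1 − 6Σd² / [n(n²−1)] = 1 − 6×148 / (8×63) = 1 − 888/504 ≈ -0.762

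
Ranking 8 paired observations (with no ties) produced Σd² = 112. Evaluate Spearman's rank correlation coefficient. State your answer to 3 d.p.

ρ = 1 − 6Σd² / [n(n²−1)] = 1 − 6×112 / (8×63)
  = 1 − 672/504 = 1 − 1.3333 ≈ -0.333

-0.333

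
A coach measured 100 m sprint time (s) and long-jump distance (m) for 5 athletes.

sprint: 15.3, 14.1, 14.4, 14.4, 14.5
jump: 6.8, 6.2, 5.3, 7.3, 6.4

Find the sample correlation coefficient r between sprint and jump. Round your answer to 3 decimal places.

n = 5, Σx = 72.7, Σy = 32, Σx² = 1057.87, Σy² = 207.02, Σxy = 465.7
nΣxy − ΣxΣy = 2328.5 − 2326.4 = 2.1
nΣx² − (Σx)² = 5289.35 − 5285.29 = 4.06; nΣy² − (Σy)² = 1035.1 − 1024 = 11.1
r = 2.1 / √(4.06 × 11.1) = 2.1 / 6.7131 ≈ 0.313

0.313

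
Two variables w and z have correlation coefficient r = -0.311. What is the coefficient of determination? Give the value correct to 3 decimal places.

0.097

r² = (-0.311)² = 0.097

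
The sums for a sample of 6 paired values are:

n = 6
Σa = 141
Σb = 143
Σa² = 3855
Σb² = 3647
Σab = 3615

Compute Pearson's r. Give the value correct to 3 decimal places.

0.708

r = (nΣab − ΣaΣb) / √[(nΣa² − (Σa)²)(nΣb² − (Σb)²)]
Numerator: 6×3615 − 141×143 = 1527
Denominator: √[(23130 − 19881)(21882 − 20449)] = √[3249 × 1433] = 2157.7342
r = 1527 / 2157.7342 ≈ 0.708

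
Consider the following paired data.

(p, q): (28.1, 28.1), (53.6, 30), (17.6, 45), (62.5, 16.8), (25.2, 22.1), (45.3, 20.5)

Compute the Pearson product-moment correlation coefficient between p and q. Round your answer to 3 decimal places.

-0.636

n = 6, Σp = 232.3, Σq = 162.5, Σp² = 10565.71, Σq² = 4905.51, Σpq = 5725.18
nΣpq − ΣpΣq = 34351.08 − 37748.75 = -3397.67
nΣp² − (Σp)² = 63394.26 − 53963.29 = 9430.97; nΣq² − (Σq)² = 29433.06 − 26406.25 = 3026.81
r = -3397.67 / √(9430.97 × 3026.81) = -3397.67 / 5342.8227 ≈ -0.636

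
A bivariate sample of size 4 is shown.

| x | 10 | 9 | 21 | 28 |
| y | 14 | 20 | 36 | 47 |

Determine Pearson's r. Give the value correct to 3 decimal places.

n = 4, Σx = 68, Σy = 117, Σx² = 1406, Σy² = 4101, Σxy = 2392
nΣxy − ΣxΣy = 9568 − 7956 = 1612
nΣx² − (Σx)² = 5624 − 4624 = 1000; nΣy² − (Σy)² = 16404 − 13689 = 2715
r = 1612 / √(1000 × 2715) = 1612 / 1647.7257 ≈ 0.978

0.978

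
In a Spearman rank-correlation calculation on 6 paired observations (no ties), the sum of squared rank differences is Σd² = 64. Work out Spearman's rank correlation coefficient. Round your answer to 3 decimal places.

ρ = 1 − 6Σd² / [n(n²−1)] = 1 − 6×64 / (6×35)
  = 1 − 384/210 = 1 − 1.8286 ≈ -0.829

-0.829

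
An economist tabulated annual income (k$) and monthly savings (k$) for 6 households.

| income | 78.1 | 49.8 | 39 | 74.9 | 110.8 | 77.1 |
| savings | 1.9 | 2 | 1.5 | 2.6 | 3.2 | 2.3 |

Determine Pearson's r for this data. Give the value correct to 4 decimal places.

0.8855

n = 6, Σx = 429.7, Σy = 13.5, Σx² = 33931.71, Σy² = 32.15, Σxy = 1033.12
nΣxy − ΣxΣy = 6198.72 − 5800.95 = 397.77
nΣx² − (Σx)² = 203590.26 − 184642.09 = 18948.17; nΣy² − (Σy)² = 192.9 − 182.25 = 10.65
r = 397.77 / √(18948.17 × 10.65) = 397.77 / 449.2193 ≈ 0.8855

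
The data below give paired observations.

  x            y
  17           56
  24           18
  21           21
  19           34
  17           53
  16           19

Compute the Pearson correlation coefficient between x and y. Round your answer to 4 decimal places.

n = 6, Σx = 114, Σy = 201, Σx² = 2212, Σy² = 8227, Σxy = 3676
nΣxy − ΣxΣy = 22056 − 22914 = -858
nΣx² − (Σx)² = 13272 − 12996 = 276; nΣy² − (Σy)² = 49362 − 40401 = 8961
r = -858 / √(276 × 8961) = -858 / 1572.6525 ≈ -0.5456

-0.5456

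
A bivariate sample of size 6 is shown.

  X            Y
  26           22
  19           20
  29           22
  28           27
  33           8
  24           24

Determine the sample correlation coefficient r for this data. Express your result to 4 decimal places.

-0.4700

n = 6, ΣX = 159, ΣY = 123, ΣX² = 4327, ΣY² = 2737, ΣXY = 3186
nΣXY − ΣXΣY = 19116 − 19557 = -441
nΣX² − (ΣX)² = 25962 − 25281 = 681; nΣY² − (ΣY)² = 16422 − 15129 = 1293
r = -441 / √(681 × 1293) = -441 / 938.3672 ≈ -0.4700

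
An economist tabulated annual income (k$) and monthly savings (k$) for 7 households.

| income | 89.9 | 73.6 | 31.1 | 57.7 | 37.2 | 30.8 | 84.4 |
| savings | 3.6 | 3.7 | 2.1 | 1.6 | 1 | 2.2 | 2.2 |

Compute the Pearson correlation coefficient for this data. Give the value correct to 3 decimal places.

0.638

n = 7, Σx = 404.7, Σy = 16.4, Σx² = 27251.31, Σy² = 44.3, Σxy = 1044.23
nΣxy − ΣxΣy = 7309.61 − 6637.08 = 672.53
nΣx² − (Σx)² = 190759.17 − 163782.09 = 26977.08; nΣy² − (Σy)² = 310.1 − 268.96 = 41.14
r = 672.53 / √(26977.08 × 41.14) = 672.53 / 1053.4880 ≈ 0.638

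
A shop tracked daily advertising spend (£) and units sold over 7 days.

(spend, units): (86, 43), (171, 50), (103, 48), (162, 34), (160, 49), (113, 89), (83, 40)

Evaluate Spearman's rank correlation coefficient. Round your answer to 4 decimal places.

0.3214

Rank spend: 2, 7, 3, 6, 5, 4, 1
Rank units: 3, 6, 4, 1, 5, 7, 2
d = rank(spend) − rank(units): -1, 1, -1, 5, 0, -3, -1; Σd² = 38
ρ = 1 − 6Σd² / [n(n²−1)] = 1 − 6×38 / (7×48) = 1 − 228/336 ≈ 0.3214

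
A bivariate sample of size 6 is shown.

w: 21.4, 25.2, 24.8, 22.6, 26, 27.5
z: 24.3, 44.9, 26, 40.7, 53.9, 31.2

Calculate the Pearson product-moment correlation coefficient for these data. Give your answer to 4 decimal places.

0.3273

n = 6, Σw = 147.5, Σz = 221, Σw² = 3651.05, Σz² = 8817.64, Σwz = 5475.52
nΣwz − ΣwΣz = 32853.12 − 32597.5 = 255.62
nΣw² − (Σw)² = 21906.3 − 21756.25 = 150.05; nΣz² − (Σz)² = 52905.84 − 48841 = 4064.84
r = 255.62 / √(150.05 × 4064.84) = 255.62 / 780.9797 ≈ 0.3273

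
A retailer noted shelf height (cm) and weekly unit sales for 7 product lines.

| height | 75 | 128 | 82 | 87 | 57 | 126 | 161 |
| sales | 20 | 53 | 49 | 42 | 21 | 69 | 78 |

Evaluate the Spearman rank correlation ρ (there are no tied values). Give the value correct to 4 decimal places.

Rank height: 2, 6, 3, 4, 1, 5, 7
Rank sales: 1, 5, 4, 3, 2, 6, 7
d = rank(height) − rank(sales): 1, 1, -1, 1, -1, -1, 0; Σd² = 6
ρ = 1 − 6Σd² / [n(n²−1)] = 1 − 6×6 / (7×48) = 1 − 36/336 ≈ 0.8929

0.8929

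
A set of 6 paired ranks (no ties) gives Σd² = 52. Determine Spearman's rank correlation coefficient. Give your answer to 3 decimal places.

-0.486

ρ = 1 − 6Σd² / [n(n²−1)] = 1 − 6×52 / (6×35)
  = 1 − 312/210 = 1 − 1.4857 ≈ -0.486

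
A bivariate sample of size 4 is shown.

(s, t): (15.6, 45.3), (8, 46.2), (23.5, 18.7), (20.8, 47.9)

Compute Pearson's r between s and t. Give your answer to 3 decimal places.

n = 4, Σs = 67.9, Σt = 158.1, Σs² = 1292.25, Σt² = 6830.63, Σst = 2512.05
nΣst − ΣsΣt = 10048.2 − 10734.99 = -686.79
nΣs² − (Σs)² = 5169 − 4610.41 = 558.59; nΣt² − (Σt)² = 27322.52 − 24995.61 = 2326.91
r = -686.79 / √(558.59 × 2326.91) = -686.79 / 1140.0827 ≈ -0.602

-0.602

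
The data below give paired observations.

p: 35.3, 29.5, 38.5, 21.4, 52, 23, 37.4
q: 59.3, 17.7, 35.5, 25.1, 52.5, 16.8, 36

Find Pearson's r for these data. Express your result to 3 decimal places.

0.730

n = 7, Σp = 237.1, Σq = 242.9, Σp² = 8688.31, Σq² = 10054.53, Σpq = 8982.13
nΣpq − ΣpΣq = 62874.91 − 57591.59 = 5283.32
nΣp² − (Σp)² = 60818.17 − 56216.41 = 4601.76; nΣq² − (Σq)² = 70381.71 − 59000.41 = 11381.3
r = 5283.32 / √(4601.76 × 11381.3) = 5283.32 / 7236.9891 ≈ 0.730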